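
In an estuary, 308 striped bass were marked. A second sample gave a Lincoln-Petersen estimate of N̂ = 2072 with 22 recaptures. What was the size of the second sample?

C = 148

From N = M·C/R: C = N·R / M = 2072·22 / 308 = 45584 / 308 = 148.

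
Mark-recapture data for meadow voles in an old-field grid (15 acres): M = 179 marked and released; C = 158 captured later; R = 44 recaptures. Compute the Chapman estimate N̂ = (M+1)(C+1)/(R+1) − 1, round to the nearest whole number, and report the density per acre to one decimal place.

N̂ = 180·159/45 − 1 = 28620/45 − 1 = 635
Density = N̂ / area = 635 / 15 ≈ 42.33 → 42.3 per acre

density ≈ 42.3 meadow voles per acre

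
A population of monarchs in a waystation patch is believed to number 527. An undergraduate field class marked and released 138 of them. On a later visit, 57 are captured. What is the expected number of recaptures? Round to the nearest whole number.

expected recaptures ≈ 15

Expected recaptures E[R] = M·C / N.
E[R] = 138 × 57 / 527 = 7866 / 527 ≈ 14.9 → 15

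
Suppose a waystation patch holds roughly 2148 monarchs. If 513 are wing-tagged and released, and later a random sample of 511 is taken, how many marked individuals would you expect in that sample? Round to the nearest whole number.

expected recaptures ≈ 122

The marked fraction of the population is 513/2148, so in a sample of 511 expect C·(M/N) marked.
E[R] = 513 × 511 / 2148 = 262143 / 2148 ≈ 122.0 → 122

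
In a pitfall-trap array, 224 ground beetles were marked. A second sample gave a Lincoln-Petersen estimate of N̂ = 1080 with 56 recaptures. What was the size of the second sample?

From N = M·C/R: C = N·R / M = 1080·56 / 224 = 60480 / 224 = 270.

C = 270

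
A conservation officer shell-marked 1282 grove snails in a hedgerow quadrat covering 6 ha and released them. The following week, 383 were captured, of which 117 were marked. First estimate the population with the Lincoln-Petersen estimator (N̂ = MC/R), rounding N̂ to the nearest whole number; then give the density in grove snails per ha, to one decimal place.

N̂ = 1282·383/117 = 491006/117 ≈ 4196.6 → 4197
Density = N̂ / area = 4197 / 6 ≈ 699.50 → 699.5 per ha

density ≈ 699.5 grove snails per ha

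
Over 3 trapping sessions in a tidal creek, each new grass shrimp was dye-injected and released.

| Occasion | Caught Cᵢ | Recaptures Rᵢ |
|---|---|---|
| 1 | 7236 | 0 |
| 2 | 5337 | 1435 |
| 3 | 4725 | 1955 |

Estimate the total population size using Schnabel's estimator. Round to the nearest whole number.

Marked at large before each occasion: Mᵢ = Σⱼ<ᵢ (Cⱼ − Rⱼ) → M1=0, M2=7236, M3=11138
Σ MᵢCᵢ = 0·7236 + 7236·5337 + 11138·4725 = 0 + 38618532 + 52627050 = 91245582
Σ Rᵢ = 0 + 1435 + 1955 = 3390
N̂ = 91245582 / 3390 ≈ 26916.1 → 26916

N ≈ 26,916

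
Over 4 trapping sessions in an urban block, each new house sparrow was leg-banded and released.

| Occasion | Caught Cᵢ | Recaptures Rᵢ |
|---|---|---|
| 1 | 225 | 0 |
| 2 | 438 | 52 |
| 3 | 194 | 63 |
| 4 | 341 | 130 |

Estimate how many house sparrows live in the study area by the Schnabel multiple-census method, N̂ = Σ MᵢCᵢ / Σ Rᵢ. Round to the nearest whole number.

N ≈ 1919

Marked at large before each occasion: Mᵢ = Σⱼ<ᵢ (Cⱼ − Rⱼ) → M1=0, M2=225, M3=611, M4=742
Σ MᵢCᵢ = 0·225 + 225·438 + 611·194 + 742·341 = 0 + 98550 + 118534 + 253022 = 470106
Σ Rᵢ = 0 + 52 + 63 + 130 = 245
N̂ = 470106 / 245 ≈ 1918.8 → 1919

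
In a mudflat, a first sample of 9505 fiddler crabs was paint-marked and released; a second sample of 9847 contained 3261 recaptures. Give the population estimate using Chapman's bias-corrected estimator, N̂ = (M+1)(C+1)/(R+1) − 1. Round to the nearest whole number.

N̂ = (9505+1)(9847+1)/(3261+1) − 1 = 9506·9848/3262 − 1
= 93615088/3262 − 1 ≈ 28698.7 − 1 ≈ 28697.7 → 28698

N ≈ 28,698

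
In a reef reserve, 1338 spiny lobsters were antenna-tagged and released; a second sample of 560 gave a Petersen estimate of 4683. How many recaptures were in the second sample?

From N = M·C/R: R = M·C / N = 1338·560 / 4683 = 749280 / 4683 = 160.

R = 160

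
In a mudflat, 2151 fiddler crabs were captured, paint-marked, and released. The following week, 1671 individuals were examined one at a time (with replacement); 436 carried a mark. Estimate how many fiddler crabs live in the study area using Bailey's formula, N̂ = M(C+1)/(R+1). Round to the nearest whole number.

N̂ = 2151·(1671+1)/(436+1) = 2151·1672/437 = 3596472/437 ≈ 8229.9 → 8230

N ≈ 8230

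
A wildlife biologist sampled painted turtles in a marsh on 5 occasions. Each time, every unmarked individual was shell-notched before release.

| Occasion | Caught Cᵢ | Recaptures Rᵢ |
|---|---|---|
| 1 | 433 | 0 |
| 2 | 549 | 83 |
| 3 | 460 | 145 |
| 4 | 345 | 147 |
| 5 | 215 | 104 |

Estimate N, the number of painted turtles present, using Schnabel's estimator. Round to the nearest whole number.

N ≈ 2868

Marked at large before each occasion: Mᵢ = Σⱼ<ᵢ (Cⱼ − Rⱼ) → M1=0, M2=433, M3=899, M4=1214, M5=1412
Σ MᵢCᵢ = 0·433 + 433·549 + 899·460 + 1214·345 + 1412·215 = 0 + 237717 + 413540 + 418830 + 303580 = 1373667
Σ Rᵢ = 0 + 83 + 145 + 147 + 104 = 479
N̂ = 1373667 / 479 ≈ 2867.8 → 2868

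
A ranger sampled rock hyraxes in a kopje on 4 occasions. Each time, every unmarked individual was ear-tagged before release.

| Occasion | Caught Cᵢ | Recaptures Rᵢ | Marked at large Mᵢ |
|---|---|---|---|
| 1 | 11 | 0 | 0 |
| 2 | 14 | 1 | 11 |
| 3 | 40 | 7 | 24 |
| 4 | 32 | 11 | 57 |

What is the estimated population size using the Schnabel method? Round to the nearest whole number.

Σ MᵢCᵢ = 0·11 + 11·14 + 24·40 + 57·32 = 0 + 154 + 960 + 1824 = 2938
Σ Rᵢ = 0 + 1 + 7 + 11 = 19
N̂ = 2938 / 19 ≈ 154.6 → 155

N ≈ 155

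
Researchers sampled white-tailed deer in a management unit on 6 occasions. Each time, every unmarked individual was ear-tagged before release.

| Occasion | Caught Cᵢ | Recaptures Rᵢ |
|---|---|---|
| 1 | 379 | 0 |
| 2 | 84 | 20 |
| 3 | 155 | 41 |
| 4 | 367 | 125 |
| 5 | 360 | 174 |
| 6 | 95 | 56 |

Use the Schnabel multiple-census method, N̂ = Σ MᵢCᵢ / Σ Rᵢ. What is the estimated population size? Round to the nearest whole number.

Marked at large before each occasion: Mᵢ = Σⱼ<ᵢ (Cⱼ − Rⱼ) → M1=0, M2=379, M3=443, M4=557, M5=799, M6=985
Σ MᵢCᵢ = 0·379 + 379·84 + 443·155 + 557·367 + 799·360 + 985·95 = 0 + 31836 + 68665 + 204419 + 287640 + 93575 = 686135
Σ Rᵢ = 0 + 20 + 41 + 125 + 174 + 56 = 416
N̂ = 686135 / 416 ≈ 1649.4 → 1649

N ≈ 1649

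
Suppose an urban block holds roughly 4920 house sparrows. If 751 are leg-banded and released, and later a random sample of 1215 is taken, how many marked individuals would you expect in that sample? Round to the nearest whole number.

Expected recaptures E[R] = M·C / N.
E[R] = 751 × 1215 / 4920 = 912465 / 4920 ≈ 185.46 → 185

expected recaptures ≈ 185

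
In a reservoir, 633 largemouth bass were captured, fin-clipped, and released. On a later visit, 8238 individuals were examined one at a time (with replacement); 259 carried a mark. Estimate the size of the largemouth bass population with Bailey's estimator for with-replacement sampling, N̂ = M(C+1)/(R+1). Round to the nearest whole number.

N ≈ 20,059

N̂ = 633·(8238+1)/(259+1) = 633·8239/260 = 5215287/260 ≈ 20058.8 → 20059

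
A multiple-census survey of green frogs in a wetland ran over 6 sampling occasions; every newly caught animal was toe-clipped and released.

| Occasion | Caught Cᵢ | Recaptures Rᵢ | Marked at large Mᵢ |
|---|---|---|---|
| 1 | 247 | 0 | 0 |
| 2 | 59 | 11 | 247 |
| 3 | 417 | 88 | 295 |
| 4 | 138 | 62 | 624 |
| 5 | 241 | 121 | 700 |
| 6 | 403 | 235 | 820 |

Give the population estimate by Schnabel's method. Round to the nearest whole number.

N ≈ 1398

Σ MᵢCᵢ = 0·247 + 247·59 + 295·417 + 624·138 + 700·241 + 820·403 = 0 + 14573 + 123015 + 86112 + 168700 + 330460 = 722860
Σ Rᵢ = 0 + 11 + 88 + 62 + 121 + 235 = 517
N̂ = 722860 / 517 ≈ 1398.2 → 1398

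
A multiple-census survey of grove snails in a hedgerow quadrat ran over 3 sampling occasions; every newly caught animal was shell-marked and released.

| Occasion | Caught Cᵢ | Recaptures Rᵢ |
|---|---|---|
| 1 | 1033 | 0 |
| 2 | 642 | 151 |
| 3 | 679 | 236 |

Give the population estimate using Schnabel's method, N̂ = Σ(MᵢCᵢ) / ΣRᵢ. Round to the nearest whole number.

N ≈ 4388

Marked at large before each occasion: Mᵢ = Σⱼ<ᵢ (Cⱼ − Rⱼ) → M1=0, M2=1033, M3=1524
Σ MᵢCᵢ = 0·1033 + 1033·642 + 1524·679 = 0 + 663186 + 1034796 = 1697982
Σ Rᵢ = 0 + 151 + 236 = 387
N̂ = 1697982 / 387 ≈ 4387.6 → 4388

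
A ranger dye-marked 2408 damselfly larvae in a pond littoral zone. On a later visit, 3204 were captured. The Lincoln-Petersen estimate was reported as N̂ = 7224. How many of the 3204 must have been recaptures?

From N = M·C/R: R = M·C / N = 2408·3204 / 7224 = 7715232 / 7224 = 1068.

R = 1068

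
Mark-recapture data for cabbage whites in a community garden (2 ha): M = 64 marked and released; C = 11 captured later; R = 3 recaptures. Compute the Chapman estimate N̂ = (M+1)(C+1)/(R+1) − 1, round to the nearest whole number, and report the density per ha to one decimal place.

N̂ = 65·12/4 − 1 = 780/4 − 1 = 194
Density = N̂ / area = 194 / 2 = 97.0 per ha

density ≈ 97.0 cabbage whites per ha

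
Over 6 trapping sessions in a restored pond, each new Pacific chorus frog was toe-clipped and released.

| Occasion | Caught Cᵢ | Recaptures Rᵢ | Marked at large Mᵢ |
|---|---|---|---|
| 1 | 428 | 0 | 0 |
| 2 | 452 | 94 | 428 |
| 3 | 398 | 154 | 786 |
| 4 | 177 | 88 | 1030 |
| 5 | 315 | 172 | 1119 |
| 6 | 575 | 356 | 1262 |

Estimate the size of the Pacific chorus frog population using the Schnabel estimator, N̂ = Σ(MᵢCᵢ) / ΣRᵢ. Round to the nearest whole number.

Σ MᵢCᵢ = 0·428 + 428·452 + 786·398 + 1030·177 + 1119·315 + 1262·575 = 0 + 193456 + 312828 + 182310 + 352485 + 725650 = 1766729
Σ Rᵢ = 0 + 94 + 154 + 88 + 172 + 356 = 864
N̂ = 1766729 / 864 ≈ 2044.8 → 2045

N ≈ 2045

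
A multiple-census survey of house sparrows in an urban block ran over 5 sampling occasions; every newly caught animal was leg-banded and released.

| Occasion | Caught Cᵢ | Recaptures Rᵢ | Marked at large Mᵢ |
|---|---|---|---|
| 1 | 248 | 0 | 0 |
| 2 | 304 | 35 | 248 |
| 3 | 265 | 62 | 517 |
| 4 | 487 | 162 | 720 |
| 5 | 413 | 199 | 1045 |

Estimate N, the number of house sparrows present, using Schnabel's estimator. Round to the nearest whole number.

Σ MᵢCᵢ = 0·248 + 248·304 + 517·265 + 720·487 + 1045·413 = 0 + 75392 + 137005 + 350640 + 431585 = 994622
Σ Rᵢ = 0 + 35 + 62 + 162 + 199 = 458
N̂ = 994622 / 458 ≈ 2171.7 → 2172

N ≈ 2172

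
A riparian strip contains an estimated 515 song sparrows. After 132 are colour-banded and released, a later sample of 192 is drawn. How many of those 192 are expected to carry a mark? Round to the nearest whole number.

expected recaptures ≈ 49

Expected recaptures E[R] = M·C / N.
E[R] = 132 × 192 / 515 = 25344 / 515 ≈ 49.2 → 49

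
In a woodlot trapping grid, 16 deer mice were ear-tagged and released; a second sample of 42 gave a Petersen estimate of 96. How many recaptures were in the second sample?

From N = M·C/R: R = M·C / N = 16·42 / 96 = 672 / 96 = 7.

R = 7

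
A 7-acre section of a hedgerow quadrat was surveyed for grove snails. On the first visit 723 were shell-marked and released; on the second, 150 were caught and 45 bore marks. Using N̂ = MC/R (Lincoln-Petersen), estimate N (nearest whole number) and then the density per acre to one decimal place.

N̂ = 723·150/45 = 108450/45 = 2410
Density = N̂ / area = 2410 / 7 ≈ 344.29 → 344.3 per acre

density ≈ 344.3 grove snails per acre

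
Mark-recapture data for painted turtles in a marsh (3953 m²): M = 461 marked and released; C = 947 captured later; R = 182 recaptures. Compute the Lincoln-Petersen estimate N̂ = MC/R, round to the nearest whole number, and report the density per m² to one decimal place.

N̂ = 461·947/182 = 436567/182 ≈ 2398.7 → 2399
Density = N̂ / area = 2399 / 3953 ≈ 0.61 → 0.6 per m²

density ≈ 0.6 painted turtles per m²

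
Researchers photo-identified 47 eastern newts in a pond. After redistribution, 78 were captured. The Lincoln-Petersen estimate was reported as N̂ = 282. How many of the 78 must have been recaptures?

From N = M·C/R: R = M·C / N = 47·78 / 282 = 3666 / 282 = 13.

R = 13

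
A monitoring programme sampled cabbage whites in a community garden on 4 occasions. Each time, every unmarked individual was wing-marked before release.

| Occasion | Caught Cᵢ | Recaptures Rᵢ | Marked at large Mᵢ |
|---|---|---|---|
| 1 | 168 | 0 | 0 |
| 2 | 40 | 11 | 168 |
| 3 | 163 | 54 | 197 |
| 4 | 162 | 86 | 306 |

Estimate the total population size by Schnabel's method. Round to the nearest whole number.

N ≈ 585

Σ MᵢCᵢ = 0·168 + 168·40 + 197·163 + 306·162 = 0 + 6720 + 32111 + 49572 = 88403
Σ Rᵢ = 0 + 11 + 54 + 86 = 151
N̂ = 88403 / 151 ≈ 585.45 → 585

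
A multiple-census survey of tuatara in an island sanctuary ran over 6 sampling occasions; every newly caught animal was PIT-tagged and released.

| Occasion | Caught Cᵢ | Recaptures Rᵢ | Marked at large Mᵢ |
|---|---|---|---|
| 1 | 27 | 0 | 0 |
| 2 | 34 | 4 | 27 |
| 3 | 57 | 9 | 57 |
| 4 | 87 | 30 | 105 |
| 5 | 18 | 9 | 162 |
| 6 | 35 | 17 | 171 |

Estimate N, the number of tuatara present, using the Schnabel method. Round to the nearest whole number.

N ≈ 322

Σ MᵢCᵢ = 0·27 + 27·34 + 57·57 + 105·87 + 162·18 + 171·35 = 0 + 918 + 3249 + 9135 + 2916 + 5985 = 22203
Σ Rᵢ = 0 + 4 + 9 + 30 + 9 + 17 = 69
N̂ = 22203 / 69 ≈ 321.8 → 322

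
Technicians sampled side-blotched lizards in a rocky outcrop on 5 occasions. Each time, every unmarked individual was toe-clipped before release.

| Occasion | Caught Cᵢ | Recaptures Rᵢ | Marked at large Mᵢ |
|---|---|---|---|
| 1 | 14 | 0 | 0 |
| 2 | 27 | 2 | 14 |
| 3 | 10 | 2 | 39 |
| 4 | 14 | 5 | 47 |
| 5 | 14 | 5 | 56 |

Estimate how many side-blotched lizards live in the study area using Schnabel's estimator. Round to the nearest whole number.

N ≈ 158

Σ MᵢCᵢ = 0·14 + 14·27 + 39·10 + 47·14 + 56·14 = 0 + 378 + 390 + 658 + 784 = 2210
Σ Rᵢ = 0 + 2 + 2 + 5 + 5 = 14
N̂ = 2210 / 14 ≈ 157.9 → 158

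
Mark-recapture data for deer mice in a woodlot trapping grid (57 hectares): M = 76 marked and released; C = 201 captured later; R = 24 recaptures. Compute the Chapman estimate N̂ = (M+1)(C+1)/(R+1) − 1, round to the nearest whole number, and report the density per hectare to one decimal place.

N̂ = 77·202/25 − 1 = 15554/25 − 1 ≈ 621.2 → 621
Density = N̂ / area = 621 / 57 ≈ 10.89 → 10.9 per hectare

density ≈ 10.9 deer mice per hectare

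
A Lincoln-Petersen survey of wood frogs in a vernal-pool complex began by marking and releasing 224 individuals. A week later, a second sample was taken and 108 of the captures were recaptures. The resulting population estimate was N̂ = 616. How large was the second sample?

From N = M·C/R: C = N·R / M = 616·108 / 224 = 66528 / 224 = 297.

C = 297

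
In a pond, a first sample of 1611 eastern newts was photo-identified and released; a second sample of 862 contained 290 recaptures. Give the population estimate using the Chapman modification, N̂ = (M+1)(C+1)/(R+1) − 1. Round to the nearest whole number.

N ≈ 4780

N̂ = (1611+1)(862+1)/(290+1) − 1 = 1612·863/291 − 1
= 1391156/291 − 1 ≈ 4780.6 − 1 ≈ 4779.6 → 4780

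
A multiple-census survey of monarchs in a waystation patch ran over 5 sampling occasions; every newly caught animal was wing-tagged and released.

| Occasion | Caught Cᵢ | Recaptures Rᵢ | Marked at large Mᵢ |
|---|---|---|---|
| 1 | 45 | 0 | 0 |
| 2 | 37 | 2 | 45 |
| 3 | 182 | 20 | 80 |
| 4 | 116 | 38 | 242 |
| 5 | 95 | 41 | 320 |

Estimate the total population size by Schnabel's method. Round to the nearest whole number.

N ≈ 740

Σ MᵢCᵢ = 0·45 + 45·37 + 80·182 + 242·116 + 320·95 = 0 + 1665 + 14560 + 28072 + 30400 = 74697
Σ Rᵢ = 0 + 2 + 20 + 38 + 41 = 101
N̂ = 74697 / 101 ≈ 739.6 → 740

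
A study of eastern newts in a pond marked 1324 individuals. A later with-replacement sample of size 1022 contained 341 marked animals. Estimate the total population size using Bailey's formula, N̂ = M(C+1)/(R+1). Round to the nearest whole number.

N̂ = 1324·(1022+1)/(341+1) = 1324·1023/342 = 1354452/342 ≈ 3960.4 → 3960

N ≈ 3960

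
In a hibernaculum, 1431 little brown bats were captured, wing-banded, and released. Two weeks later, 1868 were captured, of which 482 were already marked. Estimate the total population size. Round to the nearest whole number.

N = (1431 × 1868) / 482 = 2673108 / 482 ≈ 5545.9 → 5546

N ≈ 5546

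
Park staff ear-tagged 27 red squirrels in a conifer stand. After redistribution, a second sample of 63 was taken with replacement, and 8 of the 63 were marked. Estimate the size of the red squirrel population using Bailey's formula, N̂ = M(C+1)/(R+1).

N = 192

N̂ = 27·(63+1)/(8+1) = 27·64/9 = 1728/9 = 192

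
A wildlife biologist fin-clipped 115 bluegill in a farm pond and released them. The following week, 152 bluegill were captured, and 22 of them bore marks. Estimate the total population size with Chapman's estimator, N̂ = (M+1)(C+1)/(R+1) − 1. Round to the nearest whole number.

N̂ = (115+1)(152+1)/(22+1) − 1 = 116·153/23 − 1
= 17748/23 − 1 ≈ 771.7 − 1 ≈ 770.7 → 771

N ≈ 771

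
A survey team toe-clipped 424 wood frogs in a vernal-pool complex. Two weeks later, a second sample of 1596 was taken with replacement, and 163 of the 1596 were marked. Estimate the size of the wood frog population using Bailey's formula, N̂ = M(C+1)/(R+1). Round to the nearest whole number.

N̂ = 424·(1596+1)/(163+1) = 424·1597/164 = 677128/164 ≈ 4128.8 → 4129

N ≈ 4129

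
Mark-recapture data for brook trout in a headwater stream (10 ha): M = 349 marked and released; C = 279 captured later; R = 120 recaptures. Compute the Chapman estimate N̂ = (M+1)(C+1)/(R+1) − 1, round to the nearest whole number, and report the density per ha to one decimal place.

density ≈ 80.9 brook trout per ha

N̂ = 350·280/121 − 1 = 98000/121 − 1 ≈ 808.9 → 809
Density = N̂ / area = 809 / 10 ≈ 80.90 → 80.9 per ha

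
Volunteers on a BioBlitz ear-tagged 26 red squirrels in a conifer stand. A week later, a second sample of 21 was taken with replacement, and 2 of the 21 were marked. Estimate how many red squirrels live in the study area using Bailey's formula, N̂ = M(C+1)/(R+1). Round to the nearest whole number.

N ≈ 191

N̂ = 26·(21+1)/(2+1) = 26·22/3 = 572/3 ≈ 190.7 → 191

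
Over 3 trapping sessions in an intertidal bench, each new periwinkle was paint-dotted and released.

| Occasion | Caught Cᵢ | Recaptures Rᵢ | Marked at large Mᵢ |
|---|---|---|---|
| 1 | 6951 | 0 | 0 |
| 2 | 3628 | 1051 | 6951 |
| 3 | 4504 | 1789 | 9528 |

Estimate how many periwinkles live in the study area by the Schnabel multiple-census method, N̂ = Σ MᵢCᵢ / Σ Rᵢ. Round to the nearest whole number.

N ≈ 23,990

Σ MᵢCᵢ = 0·6951 + 6951·3628 + 9528·4504 = 0 + 25218228 + 42914112 = 68132340
Σ Rᵢ = 0 + 1051 + 1789 = 2840
N̂ = 68132340 / 2840 ≈ 23990.3 → 23990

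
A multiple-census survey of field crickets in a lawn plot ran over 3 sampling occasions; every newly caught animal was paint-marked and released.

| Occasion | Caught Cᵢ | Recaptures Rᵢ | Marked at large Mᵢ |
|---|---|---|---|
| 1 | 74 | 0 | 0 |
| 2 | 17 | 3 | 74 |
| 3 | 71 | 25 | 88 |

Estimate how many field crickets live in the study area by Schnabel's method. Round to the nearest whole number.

Σ MᵢCᵢ = 0·74 + 74·17 + 88·71 = 0 + 1258 + 6248 = 7506
Σ Rᵢ = 0 + 3 + 25 = 28
N̂ = 7506 / 28 ≈ 268.1 → 268

N ≈ 268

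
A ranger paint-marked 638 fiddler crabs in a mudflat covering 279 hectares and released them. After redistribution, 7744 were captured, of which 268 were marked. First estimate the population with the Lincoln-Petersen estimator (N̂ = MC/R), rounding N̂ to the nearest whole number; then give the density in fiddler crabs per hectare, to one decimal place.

N̂ = 638·7744/268 = 4940672/268 ≈ 18435.3 → 18435
Density = N̂ / area = 18435 / 279 ≈ 66.08 → 66.1 per hectare

density ≈ 66.1 fiddler crabs per hectare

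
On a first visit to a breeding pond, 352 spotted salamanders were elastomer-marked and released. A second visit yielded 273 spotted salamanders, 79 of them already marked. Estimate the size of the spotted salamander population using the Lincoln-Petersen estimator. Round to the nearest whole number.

N ≈ 1216

If marked individuals mix randomly, R/C ≈ M/N, giving N ≈ M·C/R.
N = (352 × 273) / 79 = 96096 / 79 ≈ 1216.4 → 1216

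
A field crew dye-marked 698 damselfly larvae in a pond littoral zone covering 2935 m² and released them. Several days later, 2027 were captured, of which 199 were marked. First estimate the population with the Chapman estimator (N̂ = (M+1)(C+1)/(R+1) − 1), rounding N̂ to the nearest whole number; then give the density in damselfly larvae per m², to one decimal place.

density ≈ 2.4 damselfly larvae per m²

N̂ = 699·2028/200 − 1 = 1417572/200 − 1 ≈ 7086.9 → 7087
Density = N̂ / area = 7087 / 2935 ≈ 2.41 → 2.4 per m²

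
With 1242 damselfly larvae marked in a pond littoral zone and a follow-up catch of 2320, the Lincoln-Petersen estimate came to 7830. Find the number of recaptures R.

From N = M·C/R: R = M·C / N = 1242·2320 / 7830 = 2881440 / 7830 = 368.

R = 368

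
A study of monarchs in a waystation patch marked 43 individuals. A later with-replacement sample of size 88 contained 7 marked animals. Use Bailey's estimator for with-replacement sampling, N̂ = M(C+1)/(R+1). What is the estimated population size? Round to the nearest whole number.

N̂ = 43·(88+1)/(7+1) = 43·89/8 = 3827/8 ≈ 478.4 → 478

N ≈ 478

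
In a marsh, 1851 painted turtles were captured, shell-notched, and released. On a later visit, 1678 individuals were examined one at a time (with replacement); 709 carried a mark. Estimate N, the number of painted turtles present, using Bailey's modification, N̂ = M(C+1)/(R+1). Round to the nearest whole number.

N ≈ 4377

N̂ = 1851·(1678+1)/(709+1) = 1851·1679/710 = 3107829/710 ≈ 4377.2 → 4377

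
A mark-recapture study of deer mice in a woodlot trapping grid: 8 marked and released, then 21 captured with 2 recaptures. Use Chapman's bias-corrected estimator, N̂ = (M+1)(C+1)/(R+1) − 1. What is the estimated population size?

N̂ = (8+1)(21+1)/(2+1) − 1 = 9·22/3 − 1
= 198/3 − 1 = 66 − 1 = 65

N = 65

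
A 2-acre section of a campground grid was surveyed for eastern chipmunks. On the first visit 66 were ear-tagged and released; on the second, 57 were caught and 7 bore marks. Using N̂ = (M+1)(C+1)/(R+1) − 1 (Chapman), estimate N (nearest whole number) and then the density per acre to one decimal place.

density ≈ 242.5 eastern chipmunks per acre

N̂ = 67·58/8 − 1 = 3886/8 − 1 ≈ 484.8 → 485
Density = N̂ / area = 485 / 2 ≈ 242.50 → 242.5 per acre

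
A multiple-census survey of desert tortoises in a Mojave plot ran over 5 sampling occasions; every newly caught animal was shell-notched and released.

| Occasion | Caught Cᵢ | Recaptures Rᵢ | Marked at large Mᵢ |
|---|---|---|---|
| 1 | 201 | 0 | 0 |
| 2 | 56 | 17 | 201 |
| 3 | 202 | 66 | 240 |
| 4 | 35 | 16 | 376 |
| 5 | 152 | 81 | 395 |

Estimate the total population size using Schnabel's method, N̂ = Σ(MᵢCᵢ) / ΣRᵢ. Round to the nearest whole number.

N ≈ 739

Σ MᵢCᵢ = 0·201 + 201·56 + 240·202 + 376·35 + 395·152 = 0 + 11256 + 48480 + 13160 + 60040 = 132936
Σ Rᵢ = 0 + 17 + 66 + 16 + 81 = 180
N̂ = 132936 / 180 ≈ 738.5 → 739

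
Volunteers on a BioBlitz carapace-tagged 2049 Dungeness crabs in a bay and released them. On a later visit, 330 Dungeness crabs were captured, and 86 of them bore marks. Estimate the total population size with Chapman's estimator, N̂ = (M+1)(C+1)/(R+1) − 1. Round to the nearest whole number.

N̂ = (2049+1)(330+1)/(86+1) − 1 = 2050·331/87 − 1
= 678550/87 − 1 ≈ 7799.4 − 1 ≈ 7798.4 → 7798

N ≈ 7798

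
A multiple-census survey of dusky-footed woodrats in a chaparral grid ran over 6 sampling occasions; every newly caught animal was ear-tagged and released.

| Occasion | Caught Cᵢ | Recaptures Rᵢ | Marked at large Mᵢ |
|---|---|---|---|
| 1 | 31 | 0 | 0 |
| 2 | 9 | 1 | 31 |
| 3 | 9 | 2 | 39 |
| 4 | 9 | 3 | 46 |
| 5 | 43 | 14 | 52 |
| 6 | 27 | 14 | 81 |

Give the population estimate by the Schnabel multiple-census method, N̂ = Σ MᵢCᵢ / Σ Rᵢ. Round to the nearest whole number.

Σ MᵢCᵢ = 0·31 + 31·9 + 39·9 + 46·9 + 52·43 + 81·27 = 0 + 279 + 351 + 414 + 2236 + 2187 = 5467
Σ Rᵢ = 0 + 1 + 2 + 3 + 14 + 14 = 34
N̂ = 5467 / 34 ≈ 160.8 → 161

N ≈ 161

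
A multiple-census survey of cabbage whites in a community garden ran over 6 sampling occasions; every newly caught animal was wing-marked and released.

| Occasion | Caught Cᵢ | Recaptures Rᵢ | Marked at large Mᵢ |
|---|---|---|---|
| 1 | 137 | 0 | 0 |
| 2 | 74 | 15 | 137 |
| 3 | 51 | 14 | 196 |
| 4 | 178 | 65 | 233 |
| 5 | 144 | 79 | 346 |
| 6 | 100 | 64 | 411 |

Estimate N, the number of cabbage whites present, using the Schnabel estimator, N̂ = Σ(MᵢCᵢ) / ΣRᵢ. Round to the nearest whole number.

N ≈ 644

Σ MᵢCᵢ = 0·137 + 137·74 + 196·51 + 233·178 + 346·144 + 411·100 = 0 + 10138 + 9996 + 41474 + 49824 + 41100 = 152532
Σ Rᵢ = 0 + 15 + 14 + 65 + 79 + 64 = 237
N̂ = 152532 / 237 ≈ 643.6 → 644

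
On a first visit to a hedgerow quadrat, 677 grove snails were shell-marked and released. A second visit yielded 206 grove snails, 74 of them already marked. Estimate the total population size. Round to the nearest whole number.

If marked individuals mix randomly, R/C ≈ M/N, giving N ≈ M·C/R.
N = (677 × 206) / 74 = 139462 / 74 ≈ 1884.6 → 1885

N ≈ 1885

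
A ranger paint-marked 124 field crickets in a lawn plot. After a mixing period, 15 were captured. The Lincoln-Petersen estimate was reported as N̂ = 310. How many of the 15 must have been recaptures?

R = 6

From N = M·C/R: R = M·C / N = 124·15 / 310 = 1860 / 310 = 6.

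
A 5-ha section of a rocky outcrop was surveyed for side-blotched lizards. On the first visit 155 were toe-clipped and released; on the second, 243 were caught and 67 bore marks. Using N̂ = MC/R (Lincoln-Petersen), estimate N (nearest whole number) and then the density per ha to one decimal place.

density ≈ 112.4 side-blotched lizards per ha

N̂ = 155·243/67 = 37665/67 ≈ 562.2 → 562
Density = N̂ / area = 562 / 5 ≈ 112.40 → 112.4 per ha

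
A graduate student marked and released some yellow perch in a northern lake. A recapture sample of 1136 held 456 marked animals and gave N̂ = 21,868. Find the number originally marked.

From N = M·C/R: M = N·R / C = 21868·456 / 1136 = 9971808 / 1136 = 8778.

M = 8778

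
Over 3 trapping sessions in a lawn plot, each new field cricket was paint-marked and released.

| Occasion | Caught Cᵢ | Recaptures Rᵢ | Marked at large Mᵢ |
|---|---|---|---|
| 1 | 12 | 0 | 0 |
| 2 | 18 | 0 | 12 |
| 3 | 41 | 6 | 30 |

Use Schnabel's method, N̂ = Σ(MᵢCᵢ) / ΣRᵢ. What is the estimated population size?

Σ MᵢCᵢ = 0·12 + 12·18 + 30·41 = 0 + 216 + 1230 = 1446
Σ Rᵢ = 0 + 0 + 6 = 6
N̂ = 1446 / 6 = 241

N = 241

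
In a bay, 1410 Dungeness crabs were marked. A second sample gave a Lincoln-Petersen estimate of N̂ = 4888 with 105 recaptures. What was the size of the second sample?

C = 364

From N = M·C/R: C = N·R / M = 4888·105 / 1410 = 513240 / 1410 = 364.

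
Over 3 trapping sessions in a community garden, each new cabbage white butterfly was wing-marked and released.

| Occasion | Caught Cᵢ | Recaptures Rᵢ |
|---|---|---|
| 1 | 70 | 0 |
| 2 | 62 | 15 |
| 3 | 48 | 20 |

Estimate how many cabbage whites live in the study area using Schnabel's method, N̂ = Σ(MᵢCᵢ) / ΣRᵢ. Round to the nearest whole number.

Marked at large before each occasion: Mᵢ = Σⱼ<ᵢ (Cⱼ − Rⱼ) → M1=0, M2=70, M3=117
Σ MᵢCᵢ = 0·70 + 70·62 + 117·48 = 0 + 4340 + 5616 = 9956
Σ Rᵢ = 0 + 15 + 20 = 35
N̂ = 9956 / 35 ≈ 284.46 → 284

N ≈ 284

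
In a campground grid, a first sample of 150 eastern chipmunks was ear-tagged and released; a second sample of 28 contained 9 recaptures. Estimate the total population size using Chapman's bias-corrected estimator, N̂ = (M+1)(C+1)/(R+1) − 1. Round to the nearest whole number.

N̂ = (150+1)(28+1)/(9+1) − 1 = 151·29/10 − 1
= 4379/10 − 1 ≈ 437.9 − 1 ≈ 436.9 → 437

N ≈ 437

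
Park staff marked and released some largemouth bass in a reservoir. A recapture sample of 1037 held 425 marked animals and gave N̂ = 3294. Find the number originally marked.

From N = M·C/R: M = N·R / C = 3294·425 / 1037 = 1399950 / 1037 = 1350.

M = 1350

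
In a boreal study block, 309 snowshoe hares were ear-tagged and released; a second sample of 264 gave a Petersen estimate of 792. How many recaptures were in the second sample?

From N = M·C/R: R = M·C / N = 309·264 / 792 = 81576 / 792 = 103.

R = 103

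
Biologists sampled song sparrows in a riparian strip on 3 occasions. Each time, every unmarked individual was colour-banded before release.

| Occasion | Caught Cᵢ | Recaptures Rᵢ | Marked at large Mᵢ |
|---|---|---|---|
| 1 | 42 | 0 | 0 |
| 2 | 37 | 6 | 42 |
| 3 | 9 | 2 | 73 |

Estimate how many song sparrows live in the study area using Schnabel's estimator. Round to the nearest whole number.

Σ MᵢCᵢ = 0·42 + 42·37 + 73·9 = 0 + 1554 + 657 = 2211
Σ Rᵢ = 0 + 6 + 2 = 8
N̂ = 2211 / 8 ≈ 276.4 → 276

N ≈ 276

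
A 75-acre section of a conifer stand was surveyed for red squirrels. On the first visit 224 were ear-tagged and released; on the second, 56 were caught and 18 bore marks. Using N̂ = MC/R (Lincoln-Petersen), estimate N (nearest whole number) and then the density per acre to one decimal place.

N̂ = 224·56/18 = 12544/18 ≈ 696.9 → 697
Density = N̂ / area = 697 / 75 ≈ 9.29 → 9.3 per acre

density ≈ 9.3 red squirrels per acre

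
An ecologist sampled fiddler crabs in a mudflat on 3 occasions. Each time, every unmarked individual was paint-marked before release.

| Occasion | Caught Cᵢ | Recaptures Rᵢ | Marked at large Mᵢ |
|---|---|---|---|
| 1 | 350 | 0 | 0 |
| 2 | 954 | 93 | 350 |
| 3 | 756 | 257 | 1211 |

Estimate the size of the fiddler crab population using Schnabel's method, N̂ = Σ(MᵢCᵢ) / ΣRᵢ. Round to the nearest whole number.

Σ MᵢCᵢ = 0·350 + 350·954 + 1211·756 = 0 + 333900 + 915516 = 1249416
Σ Rᵢ = 0 + 93 + 257 = 350
N̂ = 1249416 / 350 ≈ 3569.8 → 3570

N ≈ 3570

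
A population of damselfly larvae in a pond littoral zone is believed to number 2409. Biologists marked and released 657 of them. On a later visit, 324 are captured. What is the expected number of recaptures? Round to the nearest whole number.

The marked fraction of the population is 657/2409, so in a sample of 324 expect C·(M/N) marked.
E[R] = 657 × 324 / 2409 = 212868 / 2409 ≈ 88.4 → 88

expected recaptures ≈ 88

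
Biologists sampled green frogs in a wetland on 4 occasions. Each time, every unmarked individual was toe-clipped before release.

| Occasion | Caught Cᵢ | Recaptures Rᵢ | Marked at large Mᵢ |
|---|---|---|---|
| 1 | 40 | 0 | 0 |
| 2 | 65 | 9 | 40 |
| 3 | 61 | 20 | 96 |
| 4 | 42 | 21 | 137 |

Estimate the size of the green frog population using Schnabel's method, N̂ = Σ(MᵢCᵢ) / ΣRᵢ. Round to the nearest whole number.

Σ MᵢCᵢ = 0·40 + 40·65 + 96·61 + 137·42 = 0 + 2600 + 5856 + 5754 = 14210
Σ Rᵢ = 0 + 9 + 20 + 21 = 50
N̂ = 14210 / 50 ≈ 284.2 → 284

N ≈ 284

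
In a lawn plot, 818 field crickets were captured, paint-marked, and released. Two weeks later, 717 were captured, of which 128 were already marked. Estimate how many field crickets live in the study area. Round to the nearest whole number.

The marked fraction in the recapture sample should equal the marked fraction in the population: 128/717 = 818/N.
N = (818 × 717) / 128 = 586506 / 128 ≈ 4582.1 → 4582

N ≈ 4582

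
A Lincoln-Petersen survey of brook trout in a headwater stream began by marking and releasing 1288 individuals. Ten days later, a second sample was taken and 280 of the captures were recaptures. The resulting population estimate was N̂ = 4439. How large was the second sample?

C = 965

From N = M·C/R: C = N·R / M = 4439·280 / 1288 = 1242920 / 1288 = 965.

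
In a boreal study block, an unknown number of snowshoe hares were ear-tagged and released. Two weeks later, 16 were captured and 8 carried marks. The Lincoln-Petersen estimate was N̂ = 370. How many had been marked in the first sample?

M = 185

From N = M·C/R: M = N·R / C = 370·8 / 16 = 2960 / 16 = 185.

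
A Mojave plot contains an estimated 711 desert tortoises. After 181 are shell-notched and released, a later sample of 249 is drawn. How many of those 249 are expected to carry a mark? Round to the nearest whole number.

expected recaptures ≈ 63

The marked fraction of the population is 181/711, so in a sample of 249 expect C·(M/N) marked.
E[R] = 181 × 249 / 711 = 45069 / 711 ≈ 63.4 → 63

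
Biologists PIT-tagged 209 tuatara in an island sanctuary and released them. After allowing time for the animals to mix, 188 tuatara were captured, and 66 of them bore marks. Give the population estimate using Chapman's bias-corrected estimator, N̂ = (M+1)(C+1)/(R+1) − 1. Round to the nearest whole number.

N̂ = (209+1)(188+1)/(66+1) − 1 = 210·189/67 − 1
= 39690/67 − 1 ≈ 592.4 − 1 ≈ 591.4 → 591

N ≈ 591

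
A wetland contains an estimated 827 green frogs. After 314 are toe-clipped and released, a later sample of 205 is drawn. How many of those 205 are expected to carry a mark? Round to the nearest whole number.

Expected recaptures E[R] = M·C / N.
E[R] = 314 × 205 / 827 = 64370 / 827 ≈ 77.8 → 78

expected recaptures ≈ 78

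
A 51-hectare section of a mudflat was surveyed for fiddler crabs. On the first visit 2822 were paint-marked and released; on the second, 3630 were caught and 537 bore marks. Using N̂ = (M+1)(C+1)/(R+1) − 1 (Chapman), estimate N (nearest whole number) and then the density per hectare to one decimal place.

density ≈ 373.6 fiddler crabs per hectare

N̂ = 2823·3631/538 − 1 = 10250313/538 − 1 ≈ 19051.6 → 19052
Density = N̂ / area = 19052 / 51 ≈ 373.57 → 373.6 per hectare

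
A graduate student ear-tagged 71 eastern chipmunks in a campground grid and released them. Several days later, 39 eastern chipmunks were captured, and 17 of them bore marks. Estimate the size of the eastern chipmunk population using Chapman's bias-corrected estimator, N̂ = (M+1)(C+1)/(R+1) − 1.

N = 159

N̂ = (71+1)(39+1)/(17+1) − 1 = 72·40/18 − 1
= 2880/18 − 1 = 160 − 1 = 159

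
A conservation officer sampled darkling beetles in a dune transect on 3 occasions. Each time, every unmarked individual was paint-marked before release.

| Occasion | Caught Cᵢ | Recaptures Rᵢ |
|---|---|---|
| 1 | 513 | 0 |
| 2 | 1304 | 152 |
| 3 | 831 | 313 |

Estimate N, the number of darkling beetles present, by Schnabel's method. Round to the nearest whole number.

Marked at large before each occasion: Mᵢ = Σⱼ<ᵢ (Cⱼ − Rⱼ) → M1=0, M2=513, M3=1665
Σ MᵢCᵢ = 0·513 + 513·1304 + 1665·831 = 0 + 668952 + 1383615 = 2052567
Σ Rᵢ = 0 + 152 + 313 = 465
N̂ = 2052567 / 465 ≈ 4414.1 → 4414

N ≈ 4414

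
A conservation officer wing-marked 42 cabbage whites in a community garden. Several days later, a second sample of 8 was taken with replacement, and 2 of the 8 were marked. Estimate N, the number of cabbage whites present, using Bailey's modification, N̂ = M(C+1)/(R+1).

N = 126

N̂ = 42·(8+1)/(2+1) = 42·9/3 = 378/3 = 126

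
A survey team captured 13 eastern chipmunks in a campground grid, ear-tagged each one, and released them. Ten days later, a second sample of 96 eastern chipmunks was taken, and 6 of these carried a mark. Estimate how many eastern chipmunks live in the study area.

N = 208

N = (13 × 96) / 6 = 1248 / 6 = 208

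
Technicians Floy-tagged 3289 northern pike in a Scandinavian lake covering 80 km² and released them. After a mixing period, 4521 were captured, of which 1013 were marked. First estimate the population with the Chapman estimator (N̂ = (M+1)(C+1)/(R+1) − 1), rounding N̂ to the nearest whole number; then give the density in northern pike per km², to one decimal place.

density ≈ 183.4 northern pike per km²

N̂ = 3290·4522/1014 − 1 = 14877380/1014 − 1 ≈ 14671.0 → 14671
Density = N̂ / area = 14671 / 80 ≈ 183.39 → 183.4 per km²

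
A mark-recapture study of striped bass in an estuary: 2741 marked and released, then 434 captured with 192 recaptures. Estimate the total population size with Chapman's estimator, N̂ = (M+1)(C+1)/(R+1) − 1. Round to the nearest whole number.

N ≈ 6179

N̂ = (2741+1)(434+1)/(192+1) − 1 = 2742·435/193 − 1
= 1192770/193 − 1 ≈ 6180.2 − 1 ≈ 6179.2 → 6179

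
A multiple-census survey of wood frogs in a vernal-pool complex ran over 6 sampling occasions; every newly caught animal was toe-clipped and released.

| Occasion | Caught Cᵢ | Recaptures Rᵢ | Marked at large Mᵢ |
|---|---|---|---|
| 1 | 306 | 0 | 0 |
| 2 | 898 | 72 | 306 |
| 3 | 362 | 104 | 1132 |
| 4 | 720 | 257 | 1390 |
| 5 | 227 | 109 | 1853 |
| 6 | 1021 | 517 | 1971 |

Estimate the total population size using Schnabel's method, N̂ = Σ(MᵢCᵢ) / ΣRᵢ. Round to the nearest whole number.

N ≈ 3889

Σ MᵢCᵢ = 0·306 + 306·898 + 1132·362 + 1390·720 + 1853·227 + 1971·1021 = 0 + 274788 + 409784 + 1000800 + 420631 + 2012391 = 4118394
Σ Rᵢ = 0 + 72 + 104 + 257 + 109 + 517 = 1059
N̂ = 4118394 / 1059 ≈ 3888.9 → 3889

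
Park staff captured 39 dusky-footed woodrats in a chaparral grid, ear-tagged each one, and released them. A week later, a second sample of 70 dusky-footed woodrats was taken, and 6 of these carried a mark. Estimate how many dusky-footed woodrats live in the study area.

N = 455

The marked fraction in the recapture sample should equal the marked fraction in the population: 6/70 = 39/N.
N = (39 × 70) / 6 = 2730 / 6 = 455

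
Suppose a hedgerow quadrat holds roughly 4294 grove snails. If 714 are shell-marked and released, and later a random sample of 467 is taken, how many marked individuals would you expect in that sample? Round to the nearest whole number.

The marked fraction of the population is 714/4294, so in a sample of 467 expect C·(M/N) marked.
E[R] = 714 × 467 / 4294 = 333438 / 4294 ≈ 77.7 → 78

expected recaptures ≈ 78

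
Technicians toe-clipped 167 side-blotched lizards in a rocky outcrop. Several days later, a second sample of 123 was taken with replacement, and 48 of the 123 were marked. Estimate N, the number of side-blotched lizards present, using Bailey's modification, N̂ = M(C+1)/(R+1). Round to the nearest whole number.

N̂ = 167·(123+1)/(48+1) = 167·124/49 = 20708/49 ≈ 422.6 → 423

N ≈ 423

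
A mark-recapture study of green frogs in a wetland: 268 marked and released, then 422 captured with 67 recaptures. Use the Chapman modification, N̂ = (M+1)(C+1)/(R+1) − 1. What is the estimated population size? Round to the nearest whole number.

N̂ = (268+1)(422+1)/(67+1) − 1 = 269·423/68 − 1
= 113787/68 − 1 ≈ 1673.3 − 1 ≈ 1672.3 → 1672

N ≈ 1672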